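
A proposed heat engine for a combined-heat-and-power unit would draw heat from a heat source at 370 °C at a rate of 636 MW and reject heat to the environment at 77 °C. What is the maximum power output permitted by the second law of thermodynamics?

T_H = 370 °C → 370 + 273.15 = 643.15 K.
T_C = 77 °C → 77 + 273.15 = 350.15 K.
The upper bound on efficiency is η_max = 1 − T_C/T_H = 1 − 350.15/643.15 = 0.4556.
W_max = η_max · Q_H = 0.4556 × 636 = 289.7 MW.

Ẇ_max ≈ 289.7 MW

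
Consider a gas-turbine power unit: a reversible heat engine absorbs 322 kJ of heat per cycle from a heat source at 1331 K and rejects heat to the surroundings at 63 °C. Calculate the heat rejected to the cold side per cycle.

T_C = 63 °C → 63 + 273.15 = 336.15 K.
Since the cycle is reversible, η = 1 − T_C/T_H = 1 − 336.15/1331.00 = 0.7474.
For a reversible cycle Q_C/Q_H = T_C/T_H, so Q_C = 322 × 336.15/1331.00 = 81.32 kJ.

Q_C ≈ 81.32 kJ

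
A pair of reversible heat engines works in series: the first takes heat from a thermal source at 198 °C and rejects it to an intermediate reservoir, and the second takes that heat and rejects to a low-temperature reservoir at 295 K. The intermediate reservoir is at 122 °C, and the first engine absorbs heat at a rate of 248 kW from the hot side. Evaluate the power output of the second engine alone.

Ẇ₂ ≈ 52.7 kW

T_H = 198 °C → 198 + 273.15 = 471.15 K.
T_m = 122 °C → 122 + 273.15 = 395.15 K.
Heat entering the second stage: Q_m = Q_H·(T_m/T_H) = 248 × 395.15/471.15 = 208 kW.
Second-stage efficiency η₂ = 1 − T_C/T_m = 1 − 295.00/395.15 = 0.2534, so W₂ = η₂·Q_m = 52.7 kW.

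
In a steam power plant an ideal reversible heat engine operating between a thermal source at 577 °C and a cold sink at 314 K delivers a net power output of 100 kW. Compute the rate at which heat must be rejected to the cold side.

T_H = 577 °C → 577 + 273.15 = 850.15 K.
η_rev = 1 − T_C/T_H = 1 − 314.00/850.15 = 0.6307.
Since Q_C/Q_H = T_C/T_H and Q_H = W/η, Q_C = W·T_C/(T_H − T_C) = 100 × 314.00/536.15 = 58.6 kW.

Q̇_C ≈ 58.6 kW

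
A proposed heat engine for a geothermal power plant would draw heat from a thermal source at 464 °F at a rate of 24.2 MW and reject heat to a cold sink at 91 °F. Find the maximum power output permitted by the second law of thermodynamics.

T_H = 464 °F → (464 − 32) × 5/9 = 240.00 °C = 513.15 K.
T_C = 91 °F → (91 − 32) × 5/9 = 32.78 °C = 305.93 K.
By the Carnot theorem, η_max = 1 − T_C/T_H = 1 − 305.93/513.15 = 0.4038.
W_max = η_max · Q_H = 0.4038 × 24.2 = 9.773 MW.

Ẇ_max ≈ 9.773 MW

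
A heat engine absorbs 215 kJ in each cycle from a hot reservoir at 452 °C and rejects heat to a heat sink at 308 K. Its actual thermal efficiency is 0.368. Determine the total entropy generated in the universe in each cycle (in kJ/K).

ΔS_univ ≈ 0.145 kJ/K

T_H = 452 °C → 452 + 273.15 = 725.15 K.
W = η·Q_H = 0.368 × 215 = 79.12 kJ, so Q_C = Q_H − W = 135.9 kJ.
Entropy balance on the reservoirs: −Q_H/T_H = -0.2965 kJ/K, +Q_C/T_C = 0.4412 kJ/K.
ΔS_univ = −Q_H/T_H + Q_C/T_C = 0.145 kJ/K (> 0, since η = 0.368 < η_Carnot = 0.575).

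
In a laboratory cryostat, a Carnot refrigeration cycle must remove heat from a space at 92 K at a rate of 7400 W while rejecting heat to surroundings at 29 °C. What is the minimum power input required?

T_H = 29 °C → 29 + 273.15 = 302.15 K.
The reversible coefficient of performance is COP_R = T_C/(T_H − T_C) = 92.00/210.15 = 0.4378.
W = Q_C/COP_R = 7400/0.4378 = 16900 W.

Ẇ_in ≈ 16900 W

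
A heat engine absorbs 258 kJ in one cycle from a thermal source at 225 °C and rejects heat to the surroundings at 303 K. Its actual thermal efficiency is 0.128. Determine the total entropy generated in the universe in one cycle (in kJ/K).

T_H = 225 °C → 225 + 273.15 = 498.15 K.
W = η·Q_H = 0.128 × 258 = 33.02 kJ, so Q_C = Q_H − W = 225.0 kJ.
Reservoir entropy changes: ΔS_H = −Q_H/T_H = −258/498.15 = -0.5179 kJ/K and ΔS_C = +Q_C/T_C = 225.0/303.00 = 0.7425 kJ/K.
ΔS_univ = −Q_H/T_H + Q_C/T_C = 0.225 kJ/K (> 0, since η = 0.128 < η_Carnot = 0.392).

ΔS_univ ≈ 0.225 kJ/K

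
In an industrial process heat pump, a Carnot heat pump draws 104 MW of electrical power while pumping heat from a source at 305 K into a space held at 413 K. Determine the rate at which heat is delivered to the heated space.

The Carnot heat-pump COP is COP_HP = T_H/(T_H − T_C) = 413.00/108.00 = 3.8241.
Q_H = COP_HP · W = 3.8241 × 104 = 398 MW.

Q̇_H ≈ 398 MW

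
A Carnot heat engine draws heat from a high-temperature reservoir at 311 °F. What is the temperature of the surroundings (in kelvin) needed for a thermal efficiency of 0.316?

T_H = 311 °F → (311 − 32) × 5/9 = 155.00 °C = 428.15 K.
From η = 1 − T_C/T_H, T_C = T_H·(1 − η) = 428.15 × (1 − 0.316) = 293 K.

T_C ≈ 293 K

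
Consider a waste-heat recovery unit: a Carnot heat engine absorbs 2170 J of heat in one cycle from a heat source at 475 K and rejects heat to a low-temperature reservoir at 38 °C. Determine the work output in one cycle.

T_C = 38 °C → 38 + 273.15 = 311.15 K.
For a reversible engine, η = 1 − T_C/T_H = 1 − 311.15/475.00 = 0.3449.
W = η·Q_H = 0.3449 × 2170 = 749 J.

W ≈ 749 J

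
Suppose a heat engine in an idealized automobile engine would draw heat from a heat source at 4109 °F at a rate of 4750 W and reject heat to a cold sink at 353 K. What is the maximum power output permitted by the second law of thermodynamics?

Ẇ_max ≈ 4090 W

T_H = 4109 °F → (4109 − 32) × 5/9 = 2265.00 °C = 2538.15 K.
The upper bound on efficiency is η_max = 1 − T_C/T_H = 1 − 353.00/2538.15 = 0.8609.
W_max = η_max · Q_H = 0.8609 × 4750 = 4090 W.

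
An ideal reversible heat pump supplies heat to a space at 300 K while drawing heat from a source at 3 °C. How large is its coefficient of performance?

COP_HP ≈ 12.6

T_C = 3 °C → 3 + 273.15 = 276.15 K.
Reversible heating COP: COP_HP = T_H/(T_H − T_C) = 300.00/(300.00 − 276.15) = 12.6.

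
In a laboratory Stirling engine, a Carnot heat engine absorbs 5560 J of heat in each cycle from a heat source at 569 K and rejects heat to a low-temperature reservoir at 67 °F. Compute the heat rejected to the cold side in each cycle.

T_C = 67 °F → (67 − 32) × 5/9 = 19.44 °C = 292.59 K.
For a reversible engine, η = 1 − T_C/T_H = 1 − 292.59/569.00 = 0.4858.
For a reversible cycle Q_C/Q_H = T_C/T_H, so Q_C = 5560 × 292.59/569.00 = 2860 J.

Q_C ≈ 2860 J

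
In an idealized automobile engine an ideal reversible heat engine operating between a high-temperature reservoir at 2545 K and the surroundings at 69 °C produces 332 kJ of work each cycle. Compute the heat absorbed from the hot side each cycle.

Q_H ≈ 383.6 kJ

T_C = 69 °C → 69 + 273.15 = 342.15 K.
Since the cycle is reversible, η = 1 − T_C/T_H = 1 − 342.15/2545.00 = 0.8656.
Q_H = W/η = 332/0.8656 = 383.6 kJ.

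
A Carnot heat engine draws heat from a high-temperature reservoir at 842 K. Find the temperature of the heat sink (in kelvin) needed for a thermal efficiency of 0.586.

T_C ≈ 348.6 K

From η = 1 − T_C/T_H, T_C = T_H·(1 − η) = 842.00 × (1 − 0.586) = 348.6 K.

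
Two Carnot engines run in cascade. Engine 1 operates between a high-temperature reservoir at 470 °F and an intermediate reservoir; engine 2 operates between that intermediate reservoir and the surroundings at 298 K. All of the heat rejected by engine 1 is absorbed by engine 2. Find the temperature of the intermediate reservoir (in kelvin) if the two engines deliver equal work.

T_m ≈ 407.2 K

T_H = 470 °F → (470 − 32) × 5/9 = 243.33 °C = 516.48 K.
For reversible stages Q_m = Q_H·(T_m/T_H). Setting W₁ = Q_H(1 − T_m/T_H) equal to W₂ = Q_m(1 − T_C/T_m) = Q_H·(T_m − T_C)/T_H gives T_H − T_m = T_m − T_C, so T_m = (T_H + T_C)/2 = (516.48 + 298.00)/2 = 407.2 K.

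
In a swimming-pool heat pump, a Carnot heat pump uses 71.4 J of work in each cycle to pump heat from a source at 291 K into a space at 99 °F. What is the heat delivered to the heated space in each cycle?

Q_H ≈ 1140 J

T_H = 99 °F → (99 − 32) × 5/9 = 37.22 °C = 310.37 K.
The Carnot heat-pump COP is COP_HP = T_H/(T_H − T_C) = 310.37/19.37 = 16.0215.
Q_H = COP_HP · W = 16.0215 × 71.4 = 1140 J.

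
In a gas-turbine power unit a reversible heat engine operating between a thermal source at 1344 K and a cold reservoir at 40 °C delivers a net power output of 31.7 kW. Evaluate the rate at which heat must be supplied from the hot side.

Q̇_H ≈ 41.3 kW

T_C = 40 °C → 40 + 273.15 = 313.15 K.
For a reversible engine, η = 1 − T_C/T_H = 1 − 313.15/1344.00 = 0.7670.
Q_H = W/η = 31.7/0.7670 = 41.3 kW.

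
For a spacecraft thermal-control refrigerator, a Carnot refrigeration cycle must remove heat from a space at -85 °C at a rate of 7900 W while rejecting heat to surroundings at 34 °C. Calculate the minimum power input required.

Ẇ_in ≈ 5000 W

T_H = 34 °C → 34 + 273.15 = 307.15 K.
T_C = -85 °C → -85 + 273.15 = 188.15 K.
For a reversible refrigerator, COP_R = T_C/(T_H − T_C) = 188.15/119.00 = 1.5811.
W = Q_C/COP_R = 7900/1.5811 = 5000 W.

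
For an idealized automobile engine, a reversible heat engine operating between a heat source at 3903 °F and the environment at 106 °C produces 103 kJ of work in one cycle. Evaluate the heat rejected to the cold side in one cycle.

Q_C ≈ 19.10 kJ

T_H = 3903 °F → (3903 − 32) × 5/9 = 2150.56 °C = 2423.71 K.
T_C = 106 °C → 106 + 273.15 = 379.15 K.
Carnot efficiency: η = 1 − T_C/T_H = 1 − 379.15/2423.71 = 0.8436.
Since Q_C/Q_H = T_C/T_H and Q_H = W/η, Q_C = W·T_C/(T_H − T_C) = 103 × 379.15/2044.56 = 19.10 kJ.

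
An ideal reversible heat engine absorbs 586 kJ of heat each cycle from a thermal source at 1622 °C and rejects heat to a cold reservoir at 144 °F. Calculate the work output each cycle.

T_H = 1622 °C → 1622 + 273.15 = 1895.15 K.
T_C = 144 °F → (144 − 32) × 5/9 = 62.22 °C = 335.37 K.
Since the cycle is reversible, η = 1 − T_C/T_H = 1 − 335.37/1895.15 = 0.8230.
W = η·Q_H = 0.8230 × 586 = 482.3 kJ.

W ≈ 482.3 kJ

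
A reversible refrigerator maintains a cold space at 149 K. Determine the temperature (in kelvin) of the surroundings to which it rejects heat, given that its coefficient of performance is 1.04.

T_H ≈ 292 K

COP_R = T_C/(T_H − T_C) ⇒ T_H = T_C·(1 + 1/COP_R) = 149.00 × (1 + 1/1.04) = 292 K.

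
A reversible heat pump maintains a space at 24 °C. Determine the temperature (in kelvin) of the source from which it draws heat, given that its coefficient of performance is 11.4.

T_C ≈ 271 K

T_H = 24 °C → 24 + 273.15 = 297.15 K.
COP_HP = T_H/(T_H − T_C) ⇒ T_C = T_H·(COP_HP − 1)/COP_HP = 297.15 × (11.4 − 1)/11.4 = 271 K.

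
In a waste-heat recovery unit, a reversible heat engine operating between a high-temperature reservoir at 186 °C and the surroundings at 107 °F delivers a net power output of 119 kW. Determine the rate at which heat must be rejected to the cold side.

Q̇_C ≈ 259.6 kW

T_H = 186 °C → 186 + 273.15 = 459.15 K.
T_C = 107 °F → (107 − 32) × 5/9 = 41.67 °C = 314.82 K.
For a reversible engine, η = 1 − T_C/T_H = 1 − 314.82/459.15 = 0.3143.
Since Q_C/Q_H = T_C/T_H and Q_H = W/η, Q_C = W·T_C/(T_H − T_C) = 119 × 314.82/144.33 = 259.6 kW.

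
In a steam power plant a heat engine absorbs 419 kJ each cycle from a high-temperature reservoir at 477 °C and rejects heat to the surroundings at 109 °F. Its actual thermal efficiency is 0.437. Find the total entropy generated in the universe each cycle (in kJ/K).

ΔS_univ ≈ 0.188 kJ/K

T_H = 477 °C → 477 + 273.15 = 750.15 K.
T_C = 109 °F → (109 − 32) × 5/9 = 42.78 °C = 315.93 K.
W = η·Q_H = 0.437 × 419 = 183.1 kJ, so Q_C = Q_H − W = 235.9 kJ.
Reservoir entropy changes: ΔS_H = −Q_H/T_H = −419/750.15 = -0.5586 kJ/K and ΔS_C = +Q_C/T_C = 235.9/315.93 = 0.7467 kJ/K.
ΔS_univ = −Q_H/T_H + Q_C/T_C = 0.188 kJ/K (> 0, since η = 0.437 < η_Carnot = 0.579).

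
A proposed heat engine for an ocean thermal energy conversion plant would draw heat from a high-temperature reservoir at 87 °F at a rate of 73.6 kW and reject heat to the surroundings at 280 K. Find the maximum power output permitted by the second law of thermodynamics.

Ẇ_max ≈ 5.74 kW

T_H = 87 °F → (87 − 32) × 5/9 = 30.56 °C = 303.71 K.
By the Carnot theorem, η_max = 1 − T_C/T_H = 1 − 280.00/303.71 = 0.0781.
W_max = η_max · Q_H = 0.0781 × 73.6 = 5.74 kW.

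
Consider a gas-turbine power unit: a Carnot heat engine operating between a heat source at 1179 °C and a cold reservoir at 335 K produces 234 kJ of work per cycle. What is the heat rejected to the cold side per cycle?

T_H = 1179 °C → 1179 + 273.15 = 1452.15 K.
The Carnot efficiency is η = 1 − T_C/T_H = 1 − 335.00/1452.15 = 0.7693.
Since Q_C/Q_H = T_C/T_H and Q_H = W/η, Q_C = W·T_C/(T_H − T_C) = 234 × 335.00/1117.15 = 70.2 kJ.

Q_C ≈ 70.2 kJ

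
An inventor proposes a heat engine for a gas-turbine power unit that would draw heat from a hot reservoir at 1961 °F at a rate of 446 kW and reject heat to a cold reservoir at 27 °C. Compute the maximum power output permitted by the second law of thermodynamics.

T_H = 1961 °F → (1961 − 32) × 5/9 = 1071.67 °C = 1344.82 K.
T_C = 27 °C → 27 + 273.15 = 300.15 K.
No engine can exceed the Carnot limit: η_max = 1 − T_C/T_H = 1 − 300.15/1344.82 = 0.7768.
W_max = η_max · Q_H = 0.7768 × 446 = 346 kW.

Ẇ_max ≈ 346 kW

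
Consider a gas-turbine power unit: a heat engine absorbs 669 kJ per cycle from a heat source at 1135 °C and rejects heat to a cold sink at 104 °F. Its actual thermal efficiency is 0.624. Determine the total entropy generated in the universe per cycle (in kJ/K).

T_H = 1135 °C → 1135 + 273.15 = 1408.15 K.
T_C = 104 °F → (104 − 32) × 5/9 = 40.00 °C = 313.15 K.
W = η·Q_H = 0.624 × 669 = 417.5 kJ, so Q_C = Q_H − W = 251.5 kJ.
Entropy balance on the reservoirs: −Q_H/T_H = -0.4751 kJ/K, +Q_C/T_C = 0.8033 kJ/K.
ΔS_univ = −Q_H/T_H + Q_C/T_C = 0.3282 kJ/K (> 0, since η = 0.624 < η_Carnot = 0.778).

ΔS_univ ≈ 0.3282 kJ/K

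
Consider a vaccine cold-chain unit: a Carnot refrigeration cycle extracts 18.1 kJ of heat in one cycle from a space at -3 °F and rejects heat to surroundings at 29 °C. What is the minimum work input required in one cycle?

W_in ≈ 3.46 kJ

T_H = 29 °C → 29 + 273.15 = 302.15 K.
T_C = -3 °F → (-3 − 32) × 5/9 = -19.44 °C = 253.71 K.
COP_R = T_C/(T_H − T_C) = 253.71/48.44 = 5.2370.
W = Q_C/COP_R = 18.1/5.2370 = 3.46 kJ.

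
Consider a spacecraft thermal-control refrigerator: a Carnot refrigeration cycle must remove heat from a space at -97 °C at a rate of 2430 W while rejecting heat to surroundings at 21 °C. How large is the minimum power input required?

Ẇ_in ≈ 1630 W

T_H = 21 °C → 21 + 273.15 = 294.15 K.
T_C = -97 °C → -97 + 273.15 = 176.15 K.
For a reversible refrigerator, COP_R = T_C/(T_H − T_C) = 176.15/118.00 = 1.4928.
W = Q_C/COP_R = 2430/1.4928 = 1630 W.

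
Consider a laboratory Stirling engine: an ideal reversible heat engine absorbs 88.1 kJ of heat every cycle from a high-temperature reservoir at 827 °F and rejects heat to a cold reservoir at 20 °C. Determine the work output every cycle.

W ≈ 51.97 kJ

T_H = 827 °F → (827 − 32) × 5/9 = 441.67 °C = 714.82 K.
T_C = 20 °C → 20 + 273.15 = 293.15 K.
Carnot efficiency: η = 1 − T_C/T_H = 1 − 293.15/714.82 = 0.5899.
W = η·Q_H = 0.5899 × 88.1 = 51.97 kJ.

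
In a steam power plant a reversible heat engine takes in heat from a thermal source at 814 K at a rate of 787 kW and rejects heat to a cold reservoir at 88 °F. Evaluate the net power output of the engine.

Ẇ ≈ 493 kW

T_C = 88 °F → (88 − 32) × 5/9 = 31.11 °C = 304.26 K.
η_rev = 1 − T_C/T_H = 1 − 304.26/814.00 = 0.6262.
W = η·Q_H = 0.6262 × 787 = 493 kW.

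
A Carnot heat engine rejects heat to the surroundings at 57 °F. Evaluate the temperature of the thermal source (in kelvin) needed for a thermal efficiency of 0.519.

T_H ≈ 596.8 K

T_C = 57 °F → (57 − 32) × 5/9 = 13.89 °C = 287.04 K.
From η = 1 − T_C/T_H, solving for T_H gives T_H = T_C/(1 − η) = 287.04/(1 − 0.519) = 596.8 K.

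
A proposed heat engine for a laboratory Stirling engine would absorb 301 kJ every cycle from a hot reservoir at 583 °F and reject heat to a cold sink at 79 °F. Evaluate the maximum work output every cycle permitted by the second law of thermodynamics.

W_max ≈ 145 kJ

T_H = 583 °F → (583 − 32) × 5/9 = 306.11 °C = 579.26 K.
T_C = 79 °F → (79 − 32) × 5/9 = 26.11 °C = 299.26 K.
By the Carnot theorem, η_max = 1 − T_C/T_H = 1 − 299.26/579.26 = 0.4834.
W_max = η_max · Q_H = 0.4834 × 301 = 145 kJ.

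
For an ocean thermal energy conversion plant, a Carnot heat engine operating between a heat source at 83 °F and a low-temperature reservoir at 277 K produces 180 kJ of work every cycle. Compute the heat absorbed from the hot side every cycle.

T_H = 83 °F → (83 − 32) × 5/9 = 28.33 °C = 301.48 K.
The Carnot efficiency is η = 1 − T_C/T_H = 1 − 277.00/301.48 = 0.0812.
Q_H = W/η = 180/0.0812 = 2220 kJ.

Q_H ≈ 2220 kJ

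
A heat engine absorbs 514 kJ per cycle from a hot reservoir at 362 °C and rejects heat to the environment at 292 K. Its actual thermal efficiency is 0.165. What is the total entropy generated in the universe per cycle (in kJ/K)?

T_H = 362 °C → 362 + 273.15 = 635.15 K.
W = η·Q_H = 0.165 × 514 = 84.81 kJ, so Q_C = Q_H − W = 429.2 kJ.
Reservoir entropy changes: ΔS_H = −Q_H/T_H = −514/635.15 = -0.8093 kJ/K and ΔS_C = +Q_C/T_C = 429.2/292.00 = 1.470 kJ/K.
ΔS_univ = −Q_H/T_H + Q_C/T_C = 0.661 kJ/K (> 0, since η = 0.165 < η_Carnot = 0.540).

ΔS_univ ≈ 0.661 kJ/K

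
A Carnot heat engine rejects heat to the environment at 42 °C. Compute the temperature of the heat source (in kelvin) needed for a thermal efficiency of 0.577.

T_C = 42 °C → 42 + 273.15 = 315.15 K.
From η = 1 − T_C/T_H, solving for T_H gives T_H = T_C/(1 − η) = 315.15/(1 − 0.577) = 745 K.

T_H ≈ 745 K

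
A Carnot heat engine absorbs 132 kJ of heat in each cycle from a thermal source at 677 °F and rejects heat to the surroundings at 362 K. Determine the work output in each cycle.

W ≈ 56.3 kJ

T_H = 677 °F → (677 − 32) × 5/9 = 358.33 °C = 631.48 K.
The Carnot efficiency is η = 1 − T_C/T_H = 1 − 362.00/631.48 = 0.4267.
W = η·Q_H = 0.4267 × 132 = 56.3 kJ.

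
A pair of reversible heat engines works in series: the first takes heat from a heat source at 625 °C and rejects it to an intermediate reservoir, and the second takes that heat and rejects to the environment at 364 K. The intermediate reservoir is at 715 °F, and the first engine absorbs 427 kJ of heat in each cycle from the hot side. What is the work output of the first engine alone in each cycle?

W₁ ≈ 117 kJ

T_H = 625 °C → 625 + 273.15 = 898.15 K.
T_m = 715 °F → (715 − 32) × 5/9 = 379.44 °C = 652.59 K.
First-stage efficiency η₁ = 1 − T_m/T_H = 1 − 652.59/898.15 = 0.2734.
W₁ = η₁·Q_H = 0.2734 × 427 = 117 kJ.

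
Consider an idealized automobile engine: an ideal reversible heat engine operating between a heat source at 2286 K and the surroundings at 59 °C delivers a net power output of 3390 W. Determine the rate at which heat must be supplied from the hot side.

Q̇_H ≈ 3970 W

T_C = 59 °C → 59 + 273.15 = 332.15 K.
Carnot efficiency: η = 1 − T_C/T_H = 1 − 332.15/2286.00 = 0.8547.
Q_H = W/η = 3390/0.8547 = 3970 W.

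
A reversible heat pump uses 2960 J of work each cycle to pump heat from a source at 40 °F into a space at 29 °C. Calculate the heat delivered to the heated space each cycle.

Q_H ≈ 36400 J

T_H = 29 °C → 29 + 273.15 = 302.15 K.
T_C = 40 °F → (40 − 32) × 5/9 = 4.44 °C = 277.59 K.
Reversible heating COP: COP_HP = T_H/(T_H − T_C) = 302.15/24.56 = 12.3048.
Q_H = COP_HP · W = 12.3048 × 2960 = 36400 J.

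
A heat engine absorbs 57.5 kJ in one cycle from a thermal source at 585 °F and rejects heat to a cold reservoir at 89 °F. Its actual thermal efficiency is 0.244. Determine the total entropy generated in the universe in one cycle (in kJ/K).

T_H = 585 °F → (585 − 32) × 5/9 = 307.22 °C = 580.37 K.
T_C = 89 °F → (89 − 32) × 5/9 = 31.67 °C = 304.82 K.
W = η·Q_H = 0.244 × 57.5 = 14.03 kJ, so Q_C = Q_H − W = 43.47 kJ.
Entropy balance on the reservoirs: −Q_H/T_H = -0.09907 kJ/K, +Q_C/T_C = 0.1426 kJ/K.
ΔS_univ = −Q_H/T_H + Q_C/T_C = 0.0435 kJ/K (> 0, since η = 0.244 < η_Carnot = 0.475).

ΔS_univ ≈ 0.0435 kJ/K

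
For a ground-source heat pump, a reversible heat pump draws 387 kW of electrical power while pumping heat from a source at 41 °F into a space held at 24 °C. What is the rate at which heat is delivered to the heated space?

T_H = 24 °C → 24 + 273.15 = 297.15 K.
T_C = 41 °F → (41 − 32) × 5/9 = 5.00 °C = 278.15 K.
The Carnot heat-pump COP is COP_HP = T_H/(T_H − T_C) = 297.15/19.00 = 15.6395.
Q_H = COP_HP · W = 15.6395 × 387 = 6052 kW.

Q̇_H ≈ 6052 kW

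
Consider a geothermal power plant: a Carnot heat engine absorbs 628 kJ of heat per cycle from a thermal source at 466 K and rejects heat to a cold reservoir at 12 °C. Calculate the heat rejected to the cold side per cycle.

T_C = 12 °C → 12 + 273.15 = 285.15 K.
For a reversible engine, η = 1 − T_C/T_H = 1 − 285.15/466.00 = 0.3881.
For a reversible cycle Q_C/Q_H = T_C/T_H, so Q_C = 628 × 285.15/466.00 = 384.3 kJ.

Q_C ≈ 384.3 kJ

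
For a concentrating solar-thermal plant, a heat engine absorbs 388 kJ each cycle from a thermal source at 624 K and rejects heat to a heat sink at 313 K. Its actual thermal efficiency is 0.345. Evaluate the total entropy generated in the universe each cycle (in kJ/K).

ΔS_univ ≈ 0.190 kJ/K

W = η·Q_H = 0.345 × 388 = 133.9 kJ, so Q_C = Q_H − W = 254.1 kJ.
Reservoir entropy changes: ΔS_H = −Q_H/T_H = −388/624.00 = -0.6218 kJ/K and ΔS_C = +Q_C/T_C = 254.1/313.00 = 0.8119 kJ/K.
ΔS_univ = −Q_H/T_H + Q_C/T_C = 0.190 kJ/K (> 0, since η = 0.345 < η_Carnot = 0.498).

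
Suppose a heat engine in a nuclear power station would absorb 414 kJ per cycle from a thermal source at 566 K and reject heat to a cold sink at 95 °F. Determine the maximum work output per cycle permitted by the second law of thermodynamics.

W_max ≈ 189 kJ

T_C = 95 °F → (95 − 32) × 5/9 = 35.00 °C = 308.15 K.
No engine can exceed the Carnot limit: η_max = 1 − T_C/T_H = 1 − 308.15/566.00 = 0.4556.
W_max = η_max · Q_H = 0.4556 × 414 = 189 kJ.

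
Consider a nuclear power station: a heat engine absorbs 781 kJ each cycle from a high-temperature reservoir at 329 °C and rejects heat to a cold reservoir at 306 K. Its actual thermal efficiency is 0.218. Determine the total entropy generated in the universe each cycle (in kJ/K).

T_H = 329 °C → 329 + 273.15 = 602.15 K.
W = η·Q_H = 0.218 × 781 = 170.3 kJ, so Q_C = Q_H − W = 610.7 kJ.
The hot reservoir loses entropy Q_H/T_H = 781/602.15 = 1.297 kJ/K; the cold reservoir gains Q_C/T_C = 610.7/306.00 = 1.996 kJ/K.
ΔS_univ = −Q_H/T_H + Q_C/T_C = 0.6989 kJ/K (> 0, since η = 0.218 < η_Carnot = 0.492).

ΔS_univ ≈ 0.6989 kJ/K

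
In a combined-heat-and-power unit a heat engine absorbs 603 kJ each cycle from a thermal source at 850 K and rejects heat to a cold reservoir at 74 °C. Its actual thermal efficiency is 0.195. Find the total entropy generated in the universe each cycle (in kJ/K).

T_C = 74 °C → 74 + 273.15 = 347.15 K.
W = η·Q_H = 0.195 × 603 = 117.6 kJ, so Q_C = Q_H − W = 485.4 kJ.
Reservoir entropy changes: ΔS_H = −Q_H/T_H = −603/850.00 = -0.7094 kJ/K and ΔS_C = +Q_C/T_C = 485.4/347.15 = 1.398 kJ/K.
ΔS_univ = −Q_H/T_H + Q_C/T_C = 0.6889 kJ/K (> 0, since η = 0.195 < η_Carnot = 0.592).

ΔS_univ ≈ 0.6889 kJ/K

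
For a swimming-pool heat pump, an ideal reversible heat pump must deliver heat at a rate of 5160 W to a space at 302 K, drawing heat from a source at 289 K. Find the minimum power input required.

Ẇ_in ≈ 222.1 W

Reversible heating COP: COP_HP = T_H/(T_H − T_C) = 302.00/13.00 = 23.2308.
W = Q_H/COP_HP = 5160/23.2308 = 222.1 W.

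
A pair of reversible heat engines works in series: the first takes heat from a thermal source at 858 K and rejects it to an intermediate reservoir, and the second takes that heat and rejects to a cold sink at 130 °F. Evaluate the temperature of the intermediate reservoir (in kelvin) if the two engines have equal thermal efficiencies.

T_C = 130 °F → (130 − 32) × 5/9 = 54.44 °C = 327.59 K.
Equal efficiencies require 1 − T_m/T_H = 1 − T_C/T_m, i.e. T_m/T_H = T_C/T_m, so T_m = √(T_H·T_C) = √(858.00 × 327.59) = 530 K.

T_m ≈ 530 K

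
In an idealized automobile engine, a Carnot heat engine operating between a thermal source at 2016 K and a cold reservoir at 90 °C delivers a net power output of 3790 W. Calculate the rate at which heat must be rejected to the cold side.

T_C = 90 °C → 90 + 273.15 = 363.15 K.
Carnot efficiency: η = 1 − T_C/T_H = 1 − 363.15/2016.00 = 0.8199.
Since Q_C/Q_H = T_C/T_H and Q_H = W/η, Q_C = W·T_C/(T_H − T_C) = 3790 × 363.15/1652.85 = 833 W.

Q̇_C ≈ 833 W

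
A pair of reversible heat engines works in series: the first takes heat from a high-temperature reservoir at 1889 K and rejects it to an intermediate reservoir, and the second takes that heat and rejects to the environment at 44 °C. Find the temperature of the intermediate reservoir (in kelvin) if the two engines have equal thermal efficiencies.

T_C = 44 °C → 44 + 273.15 = 317.15 K.
Equal efficiencies require 1 − T_m/T_H = 1 − T_C/T_m, i.e. T_m/T_H = T_C/T_m, so T_m = √(T_H·T_C) = √(1889.00 × 317.15) = 774 K.

T_m ≈ 774 K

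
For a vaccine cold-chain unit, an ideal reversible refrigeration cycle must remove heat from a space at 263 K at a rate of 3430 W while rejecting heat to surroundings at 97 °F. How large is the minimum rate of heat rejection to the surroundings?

T_H = 97 °F → (97 − 32) × 5/9 = 36.11 °C = 309.26 K.
For a reversible cycle Q_H/Q_C = T_H/T_C, so Q_H = Q_C·T_H/T_C = 3430 × 309.26/263.00 = 4030 W.

Q̇_H ≈ 4030 W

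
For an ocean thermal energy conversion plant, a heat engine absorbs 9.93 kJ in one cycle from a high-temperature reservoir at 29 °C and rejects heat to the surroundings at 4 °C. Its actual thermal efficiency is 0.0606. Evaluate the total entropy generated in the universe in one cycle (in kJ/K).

T_H = 29 °C → 29 + 273.15 = 302.15 K.
T_C = 4 °C → 4 + 273.15 = 277.15 K.
W = η·Q_H = 0.0606 × 9.93 = 0.6018 kJ, so Q_C = Q_H − W = 9.328 kJ.
Entropy balance on the reservoirs: −Q_H/T_H = -0.03286 kJ/K, +Q_C/T_C = 0.03366 kJ/K.
ΔS_univ = −Q_H/T_H + Q_C/T_C = 7.93e-04 kJ/K (> 0, since η = 0.0606 < η_Carnot = 0.083).

ΔS_univ ≈ 7.93e-04 kJ/K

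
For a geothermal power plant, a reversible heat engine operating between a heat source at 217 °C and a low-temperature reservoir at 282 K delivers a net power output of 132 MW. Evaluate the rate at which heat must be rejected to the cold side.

T_H = 217 °C → 217 + 273.15 = 490.15 K.
The Carnot efficiency is η = 1 − T_C/T_H = 1 − 282.00/490.15 = 0.4247.
Since Q_C/Q_H = T_C/T_H and Q_H = W/η, Q_C = W·T_C/(T_H − T_C) = 132 × 282.00/208.15 = 179 MW.

Q̇_C ≈ 179 MW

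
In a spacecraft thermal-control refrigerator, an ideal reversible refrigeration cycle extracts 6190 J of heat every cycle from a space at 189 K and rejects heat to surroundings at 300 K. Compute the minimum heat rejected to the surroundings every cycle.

Q_H ≈ 9830 J

For a reversible cycle Q_H/Q_C = T_H/T_C, so Q_H = Q_C·T_H/T_C = 6190 × 300.00/189.00 = 9830 J.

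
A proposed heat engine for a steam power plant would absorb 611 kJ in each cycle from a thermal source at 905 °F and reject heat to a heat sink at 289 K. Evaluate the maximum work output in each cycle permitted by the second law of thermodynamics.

W_max ≈ 378 kJ

T_H = 905 °F → (905 − 32) × 5/9 = 485.00 °C = 758.15 K.
The upper bound on efficiency is η_max = 1 − T_C/T_H = 1 − 289.00/758.15 = 0.6188.
W_max = η_max · Q_H = 0.6188 × 611 = 378 kJ.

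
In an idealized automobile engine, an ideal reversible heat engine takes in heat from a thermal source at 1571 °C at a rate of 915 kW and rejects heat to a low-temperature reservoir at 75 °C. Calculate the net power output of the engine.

Ẇ ≈ 742 kW

T_H = 1571 °C → 1571 + 273.15 = 1844.15 K.
T_C = 75 °C → 75 + 273.15 = 348.15 K.
Carnot efficiency: η = 1 − T_C/T_H = 1 − 348.15/1844.15 = 0.8112.
W = η·Q_H = 0.8112 × 915 = 742 kW.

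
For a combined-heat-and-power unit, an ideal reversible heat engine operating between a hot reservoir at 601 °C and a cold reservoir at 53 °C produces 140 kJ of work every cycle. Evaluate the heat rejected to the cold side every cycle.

T_H = 601 °C → 601 + 273.15 = 874.15 K.
T_C = 53 °C → 53 + 273.15 = 326.15 K.
η_rev = 1 − T_C/T_H = 1 − 326.15/874.15 = 0.6269.
Since Q_C/Q_H = T_C/T_H and Q_H = W/η, Q_C = W·T_C/(T_H − T_C) = 140 × 326.15/548.00 = 83.32 kJ.

Q_C ≈ 83.32 kJ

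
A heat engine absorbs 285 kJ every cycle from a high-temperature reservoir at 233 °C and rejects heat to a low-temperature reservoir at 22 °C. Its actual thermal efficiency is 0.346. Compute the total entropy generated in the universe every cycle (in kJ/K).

T_H = 233 °C → 233 + 273.15 = 506.15 K.
T_C = 22 °C → 22 + 273.15 = 295.15 K.
W = η·Q_H = 0.346 × 285 = 98.61 kJ, so Q_C = Q_H − W = 186.4 kJ.
The hot reservoir loses entropy Q_H/T_H = 285/506.15 = 0.5631 kJ/K; the cold reservoir gains Q_C/T_C = 186.4/295.15 = 0.6315 kJ/K.
ΔS_univ = −Q_H/T_H + Q_C/T_C = 0.0684 kJ/K (> 0, since η = 0.346 < η_Carnot = 0.417).

ΔS_univ ≈ 0.0684 kJ/K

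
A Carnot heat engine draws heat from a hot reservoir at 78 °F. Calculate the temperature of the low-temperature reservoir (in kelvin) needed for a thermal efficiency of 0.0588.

T_H = 78 °F → (78 − 32) × 5/9 = 25.56 °C = 298.71 K.
From η = 1 − T_C/T_H, T_C = T_H·(1 − η) = 298.71 × (1 − 0.0588) = 281.1 K.

T_C ≈ 281.1 K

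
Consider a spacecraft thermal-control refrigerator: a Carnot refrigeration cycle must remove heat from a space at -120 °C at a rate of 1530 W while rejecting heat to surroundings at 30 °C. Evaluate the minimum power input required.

Ẇ_in ≈ 1500 W

T_H = 30 °C → 30 + 273.15 = 303.15 K.
T_C = -120 °C → -120 + 273.15 = 153.15 K.
For a reversible refrigerator, COP_R = T_C/(T_H − T_C) = 153.15/150.00 = 1.0210.
W = Q_C/COP_R = 1530/1.0210 = 1500 W.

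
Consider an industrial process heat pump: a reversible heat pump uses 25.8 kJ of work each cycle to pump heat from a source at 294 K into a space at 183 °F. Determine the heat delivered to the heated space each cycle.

T_H = 183 °F → (183 − 32) × 5/9 = 83.89 °C = 357.04 K.
The Carnot heat-pump COP is COP_HP = T_H/(T_H − T_C) = 357.04/63.04 = 5.6638.
Q_H = COP_HP · W = 5.6638 × 25.8 = 146.1 kJ.

Q_H ≈ 146.1 kJ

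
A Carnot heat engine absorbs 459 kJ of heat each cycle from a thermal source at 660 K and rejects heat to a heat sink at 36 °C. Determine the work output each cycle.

T_C = 36 °C → 36 + 273.15 = 309.15 K.
The Carnot efficiency is η = 1 − T_C/T_H = 1 − 309.15/660.00 = 0.5316.
W = η·Q_H = 0.5316 × 459 = 244.0 kJ.

W ≈ 244.0 kJ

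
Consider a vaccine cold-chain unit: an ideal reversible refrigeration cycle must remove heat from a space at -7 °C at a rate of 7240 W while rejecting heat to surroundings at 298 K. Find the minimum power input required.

Ẇ_in ≈ 866.4 W

T_C = -7 °C → -7 + 273.15 = 266.15 K.
For a reversible refrigerator, COP_R = T_C/(T_H − T_C) = 266.15/31.85 = 8.3564.
W = Q_C/COP_R = 7240/8.3564 = 866.4 W.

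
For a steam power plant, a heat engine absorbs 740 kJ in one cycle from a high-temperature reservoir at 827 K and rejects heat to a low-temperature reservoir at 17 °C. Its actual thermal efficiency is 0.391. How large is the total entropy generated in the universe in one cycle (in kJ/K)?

T_C = 17 °C → 17 + 273.15 = 290.15 K.
W = η·Q_H = 0.391 × 740 = 289.3 kJ, so Q_C = Q_H − W = 450.7 kJ.
The hot reservoir loses entropy Q_H/T_H = 740/827.00 = 0.8948 kJ/K; the cold reservoir gains Q_C/T_C = 450.7/290.15 = 1.553 kJ/K.
ΔS_univ = −Q_H/T_H + Q_C/T_C = 0.6584 kJ/K (> 0, since η = 0.391 < η_Carnot = 0.649).

ΔS_univ ≈ 0.6584 kJ/K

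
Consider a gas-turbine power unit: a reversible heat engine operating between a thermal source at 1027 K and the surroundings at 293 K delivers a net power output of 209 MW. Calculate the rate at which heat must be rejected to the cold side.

Q̇_C ≈ 83.4 MW

For a reversible engine, η = 1 − T_C/T_H = 1 − 293.00/1027.00 = 0.7147.
Since Q_C/Q_H = T_C/T_H and Q_H = W/η, Q_C = W·T_C/(T_H − T_C) = 209 × 293.00/734.00 = 83.4 MW.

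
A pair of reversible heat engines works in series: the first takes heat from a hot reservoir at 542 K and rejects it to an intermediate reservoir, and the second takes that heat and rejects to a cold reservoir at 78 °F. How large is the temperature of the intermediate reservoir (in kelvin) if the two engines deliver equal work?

T_m ≈ 420.4 K

T_C = 78 °F → (78 − 32) × 5/9 = 25.56 °C = 298.71 K.
For reversible stages Q_m = Q_H·(T_m/T_H). Setting W₁ = Q_H(1 − T_m/T_H) equal to W₂ = Q_m(1 − T_C/T_m) = Q_H·(T_m − T_C)/T_H gives T_H − T_m = T_m − T_C, so T_m = (T_H + T_C)/2 = (542.00 + 298.71)/2 = 420.4 K.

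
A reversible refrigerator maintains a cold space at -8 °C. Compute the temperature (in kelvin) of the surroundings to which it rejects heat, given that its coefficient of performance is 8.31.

T_H ≈ 297 K

T_C = -8 °C → -8 + 273.15 = 265.15 K.
COP_R = T_C/(T_H − T_C) ⇒ T_H = T_C·(1 + 1/COP_R) = 265.15 × (1 + 1/8.31) = 297 K.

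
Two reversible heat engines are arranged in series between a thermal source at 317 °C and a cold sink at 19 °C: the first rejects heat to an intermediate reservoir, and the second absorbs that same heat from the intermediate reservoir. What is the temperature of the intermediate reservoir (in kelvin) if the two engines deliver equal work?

T_H = 317 °C → 317 + 273.15 = 590.15 K.
T_C = 19 °C → 19 + 273.15 = 292.15 K.
For reversible stages Q_m = Q_H·(T_m/T_H). Setting W₁ = Q_H(1 − T_m/T_H) equal to W₂ = Q_m(1 − T_C/T_m) = Q_H·(T_m − T_C)/T_H gives T_H − T_m = T_m − T_C, so T_m = (T_H + T_C)/2 = (590.15 + 292.15)/2 = 441 K.

T_m ≈ 441 K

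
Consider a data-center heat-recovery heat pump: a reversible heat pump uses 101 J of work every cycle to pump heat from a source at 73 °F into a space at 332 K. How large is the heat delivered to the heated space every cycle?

Q_H ≈ 929.6 J

T_C = 73 °F → (73 − 32) × 5/9 = 22.78 °C = 295.93 K.
Reversible heating COP: COP_HP = T_H/(T_H − T_C) = 332.00/36.07 = 9.2038.
Q_H = COP_HP · W = 9.2038 × 101 = 929.6 J.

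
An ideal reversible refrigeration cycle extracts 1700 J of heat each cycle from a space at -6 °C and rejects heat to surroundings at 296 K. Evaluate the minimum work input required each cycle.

W_in ≈ 184 J

T_C = -6 °C → -6 + 273.15 = 267.15 K.
For a reversible refrigerator, COP_R = T_C/(T_H − T_C) = 267.15/28.85 = 9.2600.
W = Q_C/COP_R = 1700/9.2600 = 184 J.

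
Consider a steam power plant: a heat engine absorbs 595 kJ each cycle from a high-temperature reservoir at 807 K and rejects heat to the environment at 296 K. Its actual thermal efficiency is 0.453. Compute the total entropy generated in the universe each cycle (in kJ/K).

ΔS_univ ≈ 0.362 kJ/K

W = η·Q_H = 0.453 × 595 = 269.5 kJ, so Q_C = Q_H − W = 325.5 kJ.
Reservoir entropy changes: ΔS_H = −Q_H/T_H = −595/807.00 = -0.7373 kJ/K and ΔS_C = +Q_C/T_C = 325.5/296.00 = 1.100 kJ/K.
ΔS_univ = −Q_H/T_H + Q_C/T_C = 0.362 kJ/K (> 0, since η = 0.453 < η_Carnot = 0.633).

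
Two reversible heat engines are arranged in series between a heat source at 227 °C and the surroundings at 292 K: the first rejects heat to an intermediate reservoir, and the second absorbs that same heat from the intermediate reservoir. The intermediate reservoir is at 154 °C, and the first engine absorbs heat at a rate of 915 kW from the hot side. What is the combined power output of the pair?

T_H = 227 °C → 227 + 273.15 = 500.15 K.
Two reversible stages in series are equivalent to a single Carnot engine between T_H and T_C, so η_total = 1 − T_C/T_H = 1 − 292.00/500.15 = 0.4162.
W_total = η_total · Q_H = 0.4162 × 915 = 381 kW.

Ẇ_total ≈ 381 kW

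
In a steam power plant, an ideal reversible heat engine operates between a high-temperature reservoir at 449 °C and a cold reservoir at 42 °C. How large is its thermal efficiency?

T_H = 449 °C → 449 + 273.15 = 722.15 K.
T_C = 42 °C → 42 + 273.15 = 315.15 K.
For a reversible engine, η = 1 − T_C/T_H = 1 − 315.15/722.15 = 0.564.

η ≈ 0.564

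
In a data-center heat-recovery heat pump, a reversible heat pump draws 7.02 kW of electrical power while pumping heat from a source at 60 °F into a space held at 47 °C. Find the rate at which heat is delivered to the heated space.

T_H = 47 °C → 47 + 273.15 = 320.15 K.
T_C = 60 °F → (60 − 32) × 5/9 = 15.56 °C = 288.71 K.
For a reversible heat pump, COP_HP = T_H/(T_H − T_C) = 320.15/31.44 = 10.1814.
Q_H = COP_HP · W = 10.1814 × 7.02 = 71.5 kW.

Q̇_H ≈ 71.5 kW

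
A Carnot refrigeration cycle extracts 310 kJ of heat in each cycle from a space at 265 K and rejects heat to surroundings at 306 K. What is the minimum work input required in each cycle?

W_in ≈ 48.0 kJ

The reversible coefficient of performance is COP_R = T_C/(T_H − T_C) = 265.00/41.00 = 6.4634.
W = Q_C/COP_R = 310/6.4634 = 48.0 kJ.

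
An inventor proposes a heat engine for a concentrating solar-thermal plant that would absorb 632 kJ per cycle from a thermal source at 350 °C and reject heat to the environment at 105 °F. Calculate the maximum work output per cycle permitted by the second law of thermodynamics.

W_max ≈ 313.8 kJ

T_H = 350 °C → 350 + 273.15 = 623.15 K.
T_C = 105 °F → (105 − 32) × 5/9 = 40.56 °C = 313.71 K.
The second-law ceiling is the Carnot efficiency, η_max = 1 − T_C/T_H = 1 − 313.71/623.15 = 0.4966.
W_max = η_max · Q_H = 0.4966 × 632 = 313.8 kJ.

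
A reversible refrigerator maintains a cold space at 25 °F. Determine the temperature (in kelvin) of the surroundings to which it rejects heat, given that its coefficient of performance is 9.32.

T_C = 25 °F → (25 − 32) × 5/9 = -3.89 °C = 269.26 K.
COP_R = T_C/(T_H − T_C) ⇒ T_H = T_C·(1 + 1/COP_R) = 269.26 × (1 + 1/9.32) = 298 K.

T_H ≈ 298 K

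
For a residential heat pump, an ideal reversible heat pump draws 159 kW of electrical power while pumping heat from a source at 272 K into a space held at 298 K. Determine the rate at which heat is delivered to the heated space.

Q̇_H ≈ 1820 kW

COP_HP = T_H/(T_H − T_C) = 298.00/26.00 = 11.4615.
Q_H = COP_HP · W = 11.4615 × 159 = 1820 kW.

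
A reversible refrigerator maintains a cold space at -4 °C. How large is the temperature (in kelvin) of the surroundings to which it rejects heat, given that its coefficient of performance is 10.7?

T_H ≈ 294 K

T_C = -4 °C → -4 + 273.15 = 269.15 K.
COP_R = T_C/(T_H − T_C) ⇒ T_H = T_C·(1 + 1/COP_R) = 269.15 × (1 + 1/10.7) = 294 K.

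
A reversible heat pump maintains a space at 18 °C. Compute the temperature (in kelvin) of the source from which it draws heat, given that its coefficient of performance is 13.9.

T_C ≈ 270.2 K

T_H = 18 °C → 18 + 273.15 = 291.15 K.
COP_HP = T_H/(T_H − T_C) ⇒ T_C = T_H·(COP_HP − 1)/COP_HP = 291.15 × (13.9 − 1)/13.9 = 270.2 K.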